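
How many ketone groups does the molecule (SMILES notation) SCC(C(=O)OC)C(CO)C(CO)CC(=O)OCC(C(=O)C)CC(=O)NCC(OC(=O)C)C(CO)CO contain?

1

–SH on an sp³ carbon → thiol.
pendant –COOCH3: carbonyl C bonded to C and –OCH3 → ester.
pendant –CH2OH on an sp³ backbone C → alcohol.
pendant –CH2OH on an sp³ backbone C → alcohol.
–C(=O)–O–C with C on the carbonyl side → ester.
pendant –COCH3: carbonyl C bonded to two carbons → ketone.
–C(=O)–N– linkage → amide (the N is not an amine).
pendant –OC(=O)CH3: an acyloxy group → ester.
pendant –CH2OH on an sp³ backbone C → alcohol.
–OH on an sp³ carbon → alcohol.
Ketone appears at: CH(COCH3) → 1.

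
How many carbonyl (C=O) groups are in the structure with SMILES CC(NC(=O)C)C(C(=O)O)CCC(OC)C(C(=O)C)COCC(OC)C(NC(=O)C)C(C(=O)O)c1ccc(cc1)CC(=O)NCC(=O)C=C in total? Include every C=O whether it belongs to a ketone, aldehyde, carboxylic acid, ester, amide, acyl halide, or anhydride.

7

CH(NHCOCH3): amide, 1 C=O (running total 1).
CH(COOH): carboxylic acid, 1 C=O (running total 2).
CH(COCH3): ketone, 1 C=O (running total 3).
CH(NHCOCH3): amide, 1 C=O (running total 4).
CH(COOH): carboxylic acid, 1 C=O (running total 5).
CH2CONHCH2: amide, 1 C=O (running total 6).
CO: ketone, 1 C=O (running total 7).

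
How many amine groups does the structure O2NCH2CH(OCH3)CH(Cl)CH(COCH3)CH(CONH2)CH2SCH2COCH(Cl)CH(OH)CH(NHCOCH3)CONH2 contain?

Working along the chain:
  O2NCH2: –NO2 on carbon → nitro group.
  CH(OCH3): pendant –OCH3: C–O–C with sp³ C, no adjacent C=O → ether.
  CH(Cl): halogen on an sp³ carbon → alkyl halide.
  CH(COCH3): pendant –COCH3: carbonyl C bonded to two carbons → ketone.
  CH(CONH2): pendant –CONH2: carbonyl C bonded to C and N → amide.
  CH2SCH2: C–S–C linkage → sulfide (thioether).
  CO: –C(=O)– with carbon on both sides → ketone.
  CH(Cl): halogen on an sp³ carbon → alkyl halide.
  CH(OH): –OH on an sp³ carbon → alcohol (secondary).
  CH(NHCOCH3): pendant –NHC(=O)CH3: N bonded to a carbonyl → amide (not amine).
  CONH2: –C(=O)NH2: carbonyl C bonded to C and to N → amide (the N is not a separate amine).
No segment is a amine: O2NCH2 is nitro, not amine; CH(CONH2) is amide, not amine; CH(NHCOCH3) is amide, not amine. → 0.

0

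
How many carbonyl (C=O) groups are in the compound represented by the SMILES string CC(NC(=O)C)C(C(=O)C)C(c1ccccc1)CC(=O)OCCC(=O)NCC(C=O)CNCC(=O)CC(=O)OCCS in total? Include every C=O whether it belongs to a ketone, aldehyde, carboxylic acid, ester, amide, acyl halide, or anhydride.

CH(NHCOCH3): amide, 1 C=O (running total 1).
CH(COCH3): ketone, 1 C=O (running total 2).
CH2COOCH2: ester, 1 C=O (running total 3).
CH2CONHCH2: amide, 1 C=O (running total 4).
CH(CHO): aldehyde, 1 C=O (running total 5).
CO: ketone, 1 C=O (running total 6).
CH2COOCH2: ester, 1 C=O (running total 7).

7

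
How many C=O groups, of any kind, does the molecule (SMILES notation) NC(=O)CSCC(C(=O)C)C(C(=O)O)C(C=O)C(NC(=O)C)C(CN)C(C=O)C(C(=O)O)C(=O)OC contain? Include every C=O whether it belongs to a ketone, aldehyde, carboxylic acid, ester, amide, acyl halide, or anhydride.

H2NCO: amide, 1 C=O (running total 1).
CH(COCH3): ketone, 1 C=O (running total 2).
CH(COOH): carboxylic acid, 1 C=O (running total 3).
CH(CHO): aldehyde, 1 C=O (running total 4).
CH(NHCOCH3): amide, 1 C=O (running total 5).
CH(CHO): aldehyde, 1 C=O (running total 6).
CH(COOH): carboxylic acid, 1 C=O (running total 7).
COOCH3: ester, 1 C=O (running total 8).

8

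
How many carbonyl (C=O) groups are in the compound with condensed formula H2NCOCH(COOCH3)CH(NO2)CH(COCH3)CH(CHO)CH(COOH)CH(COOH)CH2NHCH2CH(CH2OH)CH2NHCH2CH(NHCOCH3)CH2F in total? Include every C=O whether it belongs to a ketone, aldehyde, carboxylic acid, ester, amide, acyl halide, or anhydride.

7

H2NCO: amide, 1 C=O (running total 1).
CH(COOCH3): ester, 1 C=O (running total 2).
CH(COCH3): ketone, 1 C=O (running total 3).
CH(CHO): aldehyde, 1 C=O (running total 4).
CH(COOH): carboxylic acid, 1 C=O (running total 5).
CH(COOH): carboxylic acid, 1 C=O (running total 6).
CH(NHCOCH3): amide, 1 C=O (running total 7).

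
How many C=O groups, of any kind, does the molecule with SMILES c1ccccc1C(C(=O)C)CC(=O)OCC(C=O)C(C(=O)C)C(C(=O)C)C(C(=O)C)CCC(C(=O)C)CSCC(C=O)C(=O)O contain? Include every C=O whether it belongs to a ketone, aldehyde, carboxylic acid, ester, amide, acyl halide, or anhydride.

CH(COCH3): ketone, 1 C=O (running total 1).
CH2COOCH2: ester, 1 C=O (running total 2).
CH(CHO): aldehyde, 1 C=O (running total 3).
CH(COCH3): ketone, 1 C=O (running total 4).
CH(COCH3): ketone, 1 C=O (running total 5).
CH(COCH3): ketone, 1 C=O (running total 6).
CH(COCH3): ketone, 1 C=O (running total 7).
CH(CHO): aldehyde, 1 C=O (running total 8).
COOH: carboxylic acid, 1 C=O (running total 9).

9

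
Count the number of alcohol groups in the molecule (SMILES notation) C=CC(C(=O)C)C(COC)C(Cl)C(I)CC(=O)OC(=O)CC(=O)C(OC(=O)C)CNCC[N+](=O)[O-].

Taking each segment in turn:
  CH2=CH: C=C double bond → alkene.
  CH(COCH3): pendant –COCH3: carbonyl C bonded to two carbons → ketone.
  CH(CH2OCH3): pendant –CH2OCH3: C–O–C linkage → ether.
  CH(Cl): halogen on an sp³ carbon → alkyl halide.
  CH(I): halogen on an sp³ carbon → alkyl halide.
  CH2CO-O-COCH2: two acyl groups sharing one oxygen, –C(=O)–O–C(=O)– → anhydride.
  CO: –C(=O)– with carbon on both sides → ketone.
  CH(OCOCH3): pendant –OC(=O)CH3: an acyloxy group → ester.
  CH2NHCH2: C–N–C with sp³ carbons and no adjacent C=O → amine (secondary).
  CH2NO2: –NO2 on carbon → nitro group.
No segment is a alcohol: CH(COCH3) is ketone, not alcohol; CH(CH2OCH3) is ether, not alcohol; CO is ketone, not alcohol. → 0.

0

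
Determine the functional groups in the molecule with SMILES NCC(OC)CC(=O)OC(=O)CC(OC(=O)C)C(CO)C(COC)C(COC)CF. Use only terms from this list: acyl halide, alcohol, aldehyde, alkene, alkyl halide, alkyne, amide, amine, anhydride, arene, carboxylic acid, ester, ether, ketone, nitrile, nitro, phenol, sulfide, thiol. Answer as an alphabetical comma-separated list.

Reading the structure from left to right:
  H2NCH2: –NH2 on an sp³ carbon with no adjacent C=O → amine.
  CH(OCH3): pendant –OCH3: C–O–C with sp³ C, no adjacent C=O → ether.
  CH2CO-O-COCH2: two acyl groups sharing one oxygen, –C(=O)–O–C(=O)– → anhydride.
  CH(OCOCH3): pendant –OC(=O)CH3: an acyloxy group → ester.
  CH(CH2OH): pendant –CH2OH on an sp³ backbone C → alcohol.
  CH(CH2OCH3): pendant –CH2OCH3: C–O–C linkage → ether.
  CH(CH2OCH3): pendant –CH2OCH3: C–O–C linkage → ether.
  CH2F: halogen on an sp³ carbon → alkyl halide.

alcohol, alkyl halide, amine, anhydride, ester, ether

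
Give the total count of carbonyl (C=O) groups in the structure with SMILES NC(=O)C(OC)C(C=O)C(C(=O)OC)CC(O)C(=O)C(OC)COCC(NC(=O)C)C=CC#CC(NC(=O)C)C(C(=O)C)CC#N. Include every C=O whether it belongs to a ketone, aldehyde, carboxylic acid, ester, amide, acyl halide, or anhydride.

7

H2NCO: amide, 1 C=O (running total 1).
CH(CHO): aldehyde, 1 C=O (running total 2).
CH(COOCH3): ester, 1 C=O (running total 3).
CO: ketone, 1 C=O (running total 4).
CH(NHCOCH3): amide, 1 C=O (running total 5).
CH(NHCOCH3): amide, 1 C=O (running total 6).
CH(COCH3): ketone, 1 C=O (running total 7).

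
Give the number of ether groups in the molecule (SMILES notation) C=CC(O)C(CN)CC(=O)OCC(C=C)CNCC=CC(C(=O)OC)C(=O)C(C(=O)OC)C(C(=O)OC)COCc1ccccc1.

1

Reading the structure from left to right:
  CH2=CH: C=C double bond → alkene.
  CH(OH): –OH on an sp³ carbon → alcohol (secondary).
  CH(CH2NH2): pendant –CH2NH2: N on sp³ C, no adjacent C=O → amine.
  CH2COOCH2: –C(=O)–O–C with C on the carbonyl side → ester.
  CH(CH=CH2): pendant –CH=CH2: C=C double bond → alkene.
  CH2NHCH2: C–N–C with sp³ carbons and no adjacent C=O → amine (secondary).
  CH=CH: C=C double bond → alkene.
  CH(COOCH3): pendant –COOCH3: carbonyl C bonded to C and –OCH3 → ester.
  CO: –C(=O)– with carbon on both sides → ketone.
  CH(COOCH3): pendant –COOCH3: carbonyl C bonded to C and –OCH3 → ester.
  CH(COOCH3): pendant –COOCH3: carbonyl C bonded to C and –OCH3 → ester.
  CH2OCH2: C–O–C with sp³ carbons on both sides and no adjacent C=O → ether.
  C6H5: –C6H5 phenyl ring → arene.
Ether appears at: CH2OCH2 → 1.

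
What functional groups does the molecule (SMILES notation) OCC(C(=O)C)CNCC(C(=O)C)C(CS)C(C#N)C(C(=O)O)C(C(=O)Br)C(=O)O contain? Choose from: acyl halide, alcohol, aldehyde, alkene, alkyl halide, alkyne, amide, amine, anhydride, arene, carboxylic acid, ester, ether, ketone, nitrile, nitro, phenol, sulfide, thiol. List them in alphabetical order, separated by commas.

HO– on an sp³ carbon → alcohol.
pendant –COCH3: carbonyl C bonded to two carbons → ketone.
C–N–C with sp³ carbons and no adjacent C=O → amine (secondary).
pendant –COCH3: carbonyl C bonded to two carbons → ketone.
pendant –CH2SH → thiol.
pendant –C≡N: nitrile.
pendant –COOH: carbonyl C bonded to C and –OH → carboxylic acid.
pendant –C(=O)X: carbonyl C bonded to C and halogen → acyl halide.
–COOH: carbonyl C bonded to –OH and C → carboxylic acid (the –OH is not a separate alcohol).

acyl halide, alcohol, amine, carboxylic acid, ketone, nitrile, thiol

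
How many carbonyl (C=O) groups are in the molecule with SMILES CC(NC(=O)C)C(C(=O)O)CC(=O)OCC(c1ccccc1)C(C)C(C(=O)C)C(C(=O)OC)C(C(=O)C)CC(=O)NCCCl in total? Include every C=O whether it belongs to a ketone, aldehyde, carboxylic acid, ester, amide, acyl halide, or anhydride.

7

CH(NHCOCH3): amide, 1 C=O (running total 1).
CH(COOH): carboxylic acid, 1 C=O (running total 2).
CH2COOCH2: ester, 1 C=O (running total 3).
CH(COCH3): ketone, 1 C=O (running total 4).
CH(COOCH3): ester, 1 C=O (running total 5).
CH(COCH3): ketone, 1 C=O (running total 6).
CH2CONHCH2: amide, 1 C=O (running total 7).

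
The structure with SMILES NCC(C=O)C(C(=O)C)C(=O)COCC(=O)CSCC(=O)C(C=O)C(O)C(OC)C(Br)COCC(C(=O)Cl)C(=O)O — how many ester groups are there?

0

Reading the structure from left to right:
  H2NCH2: –NH2 on an sp³ carbon with no adjacent C=O → amine.
  CH(CHO): pendant –CHO: carbonyl C bonded to C and H → aldehyde.
  CH(COCH3): pendant –COCH3: carbonyl C bonded to two carbons → ketone.
  CO: –C(=O)– with carbon on both sides → ketone.
  CH2OCH2: C–O–C with sp³ carbons on both sides and no adjacent C=O → ether.
  CO: –C(=O)– with carbon on both sides → ketone.
  CH2SCH2: C–S–C linkage → sulfide (thioether).
  CO: –C(=O)– with carbon on both sides → ketone.
  CH(CHO): pendant –CHO: carbonyl C bonded to C and H → aldehyde.
  CH(OH): –OH on an sp³ carbon → alcohol (secondary).
  CH(OCH3): pendant –OCH3: C–O–C with sp³ C, no adjacent C=O → ether.
  CH(Br): halogen on an sp³ carbon → alkyl halide.
  CH2OCH2: C–O–C with sp³ carbons on both sides and no adjacent C=O → ether.
  CH(COCl): pendant –C(=O)X: carbonyl C bonded to C and halogen → acyl halide.
  COOH: –COOH: carbonyl C bonded to –OH and C → carboxylic acid (the –OH is not a separate alcohol).
No segment is a ester: CH(COCH3) is ketone, not ester; CO is ketone, not ester; CH2OCH2 is ether, not ester. → 0.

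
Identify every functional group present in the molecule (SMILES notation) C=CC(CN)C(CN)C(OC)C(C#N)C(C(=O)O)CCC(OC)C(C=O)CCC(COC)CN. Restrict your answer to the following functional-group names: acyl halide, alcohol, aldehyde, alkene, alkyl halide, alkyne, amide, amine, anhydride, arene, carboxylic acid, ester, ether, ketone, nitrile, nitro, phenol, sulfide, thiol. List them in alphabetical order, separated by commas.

aldehyde, alkene, amine, carboxylic acid, ether, nitrile

Working along the chain:
  CH2=CH: C=C double bond → alkene.
  CH(CH2NH2): pendant –CH2NH2: N on sp³ C, no adjacent C=O → amine.
  CH(CH2NH2): pendant –CH2NH2: N on sp³ C, no adjacent C=O → amine.
  CH(OCH3): pendant –OCH3: C–O–C with sp³ C, no adjacent C=O → ether.
  CH(CN): pendant –C≡N: nitrile.
  CH(COOH): pendant –COOH: carbonyl C bonded to C and –OH → carboxylic acid.
  CH(OCH3): pendant –OCH3: C–O–C with sp³ C, no adjacent C=O → ether.
  CH(CHO): pendant –CHO: carbonyl C bonded to C and H → aldehyde.
  CH(CH2OCH3): pendant –CH2OCH3: C–O–C linkage → ether.
  CH2NH2: –NH2 on an sp³ carbon with no adjacent C=O → amine.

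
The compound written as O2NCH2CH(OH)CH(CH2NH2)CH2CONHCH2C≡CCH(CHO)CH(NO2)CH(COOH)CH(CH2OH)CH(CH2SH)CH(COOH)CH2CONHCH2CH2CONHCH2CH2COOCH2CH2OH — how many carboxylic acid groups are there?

Working along the chain:
  O2NCH2: –NO2 on carbon → nitro group.
  CH(OH): –OH on an sp³ carbon → alcohol (secondary).
  CH(CH2NH2): pendant –CH2NH2: N on sp³ C, no adjacent C=O → amine.
  CH2CONHCH2: –C(=O)–N– linkage → amide (the N is not an amine).
  C≡C: C≡C triple bond → alkyne.
  CH(CHO): pendant –CHO: carbonyl C bonded to C and H → aldehyde.
  CH(NO2): –NO2 on an sp³ carbon → nitro (the N=O is not a carbonyl).
  CH(COOH): pendant –COOH: carbonyl C bonded to C and –OH → carboxylic acid.
  CH(CH2OH): pendant –CH2OH on an sp³ backbone C → alcohol.
  CH(CH2SH): pendant –CH2SH → thiol.
  CH(COOH): pendant –COOH: carbonyl C bonded to C and –OH → carboxylic acid.
  CH2CONHCH2: –C(=O)–N– linkage → amide (the N is not an amine).
  CH2CONHCH2: –C(=O)–N– linkage → amide (the N is not an amine).
  CH2COOCH2: –C(=O)–O–C with C on the carbonyl side → ester.
  CH2OH: –OH on an sp³ carbon → alcohol.
Carboxylic acid appears at: CH(COOH), CH(COOH) → 2.

2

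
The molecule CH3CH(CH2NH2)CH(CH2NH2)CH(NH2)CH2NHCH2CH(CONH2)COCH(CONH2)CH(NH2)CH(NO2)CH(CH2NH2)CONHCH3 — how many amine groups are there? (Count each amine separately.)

Working along the chain:
  CH(CH2NH2): pendant –CH2NH2: N on sp³ C, no adjacent C=O → amine.
  CH(CH2NH2): pendant –CH2NH2: N on sp³ C, no adjacent C=O → amine.
  CH(NH2): –NH2 on an sp³ carbon with no adjacent C=O → amine.
  CH2NHCH2: C–N–C with sp³ carbons and no adjacent C=O → amine (secondary).
  CH(CONH2): pendant –CONH2: carbonyl C bonded to C and N → amide.
  CO: –C(=O)– with carbon on both sides → ketone.
  CH(CONH2): pendant –CONH2: carbonyl C bonded to C and N → amide.
  CH(NH2): –NH2 on an sp³ carbon with no adjacent C=O → amine.
  CH(NO2): –NO2 on an sp³ carbon → nitro (the N=O is not a carbonyl).
  CH(CH2NH2): pendant –CH2NH2: N on sp³ C, no adjacent C=O → amine.
  CONHCH3: –C(=O)NHCH3: carbonyl C bonded to C and to N → amide (the N is not an amine).
Amine appears at: CH(CH2NH2), CH(CH2NH2), CH(NH2), CH2NHCH2, CH(NH2), CH(CH2NH2) → 6.

6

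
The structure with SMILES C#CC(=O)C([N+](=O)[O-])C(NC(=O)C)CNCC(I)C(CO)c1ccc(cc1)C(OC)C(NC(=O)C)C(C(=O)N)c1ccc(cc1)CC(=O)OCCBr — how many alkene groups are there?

0

Working along the chain:
  HC≡C: C≡C triple bond → alkyne.
  CO: –C(=O)– with carbon on both sides → ketone.
  CH(NO2): –NO2 on an sp³ carbon → nitro (the N=O is not a carbonyl).
  CH(NHCOCH3): pendant –NHC(=O)CH3: N bonded to a carbonyl → amide (not amine).
  CH2NHCH2: C–N–C with sp³ carbons and no adjacent C=O → amine (secondary).
  CH(I): halogen on an sp³ carbon → alkyl halide.
  CH(CH2OH): pendant –CH2OH on an sp³ backbone C → alcohol.
  C6H4: para-disubstituted benzene ring → arene.
  CH(OCH3): pendant –OCH3: C–O–C with sp³ C, no adjacent C=O → ether.
  CH(NHCOCH3): pendant –NHC(=O)CH3: N bonded to a carbonyl → amide (not amine).
  CH(CONH2): pendant –CONH2: carbonyl C bonded to C and N → amide.
  C6H4: para-disubstituted benzene ring → arene.
  CH2COOCH2: –C(=O)–O–C with C on the carbonyl side → ester.
  CH2Br: halogen on an sp³ carbon → alkyl halide.
No segment is a alkene: HC≡C is alkyne, not alkene; C6H4 is arene, not alkene; C6H4 is arene, not alkene. → 0.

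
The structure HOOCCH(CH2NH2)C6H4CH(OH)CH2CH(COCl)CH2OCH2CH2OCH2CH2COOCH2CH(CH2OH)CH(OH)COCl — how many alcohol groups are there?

–COOH: carbonyl C bonded to –OH and C → carboxylic acid (the –OH is not a separate alcohol).
pendant –CH2NH2: N on sp³ C, no adjacent C=O → amine.
para-disubstituted benzene ring → arene.
–OH on an sp³ carbon → alcohol (secondary).
pendant –C(=O)X: carbonyl C bonded to C and halogen → acyl halide.
C–O–C with sp³ carbons on both sides and no adjacent C=O → ether.
C–O–C with sp³ carbons on both sides and no adjacent C=O → ether.
–C(=O)–O–C with C on the carbonyl side → ester.
pendant –CH2OH on an sp³ backbone C → alcohol.
–OH on an sp³ carbon → alcohol (secondary).
–C(=O)Cl: carbonyl C bonded to C and to a halogen → acyl halide (not alkyl halide).
Alcohol appears at: CH(OH), CH(CH2OH), CH(OH) → 3.

3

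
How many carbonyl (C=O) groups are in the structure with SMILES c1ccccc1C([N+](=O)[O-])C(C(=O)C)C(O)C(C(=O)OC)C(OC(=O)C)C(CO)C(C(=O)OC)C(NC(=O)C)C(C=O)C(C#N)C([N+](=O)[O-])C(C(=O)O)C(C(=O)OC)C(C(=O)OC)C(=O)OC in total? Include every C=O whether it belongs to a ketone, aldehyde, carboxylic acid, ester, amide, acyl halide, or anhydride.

CH(COCH3): ketone, 1 C=O (running total 1).
CH(COOCH3): ester, 1 C=O (running total 2).
CH(OCOCH3): ester, 1 C=O (running total 3).
CH(COOCH3): ester, 1 C=O (running total 4).
CH(NHCOCH3): amide, 1 C=O (running total 5).
CH(CHO): aldehyde, 1 C=O (running total 6).
CH(COOH): carboxylic acid, 1 C=O (running total 7).
CH(COOCH3): ester, 1 C=O (running total 8).
CH(COOCH3): ester, 1 C=O (running total 9).
COOCH3: ester, 1 C=O (running total 10).

10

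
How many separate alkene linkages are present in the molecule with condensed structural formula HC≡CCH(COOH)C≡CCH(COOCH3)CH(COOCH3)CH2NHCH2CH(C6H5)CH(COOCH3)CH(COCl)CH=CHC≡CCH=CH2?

2

Reading the structure from left to right:
  HC≡C: C≡C triple bond → alkyne.
  CH(COOH): pendant –COOH: carbonyl C bonded to C and –OH → carboxylic acid.
  C≡C: C≡C triple bond → alkyne.
  CH(COOCH3): pendant –COOCH3: carbonyl C bonded to C and –OCH3 → ester.
  CH(COOCH3): pendant –COOCH3: carbonyl C bonded to C and –OCH3 → ester.
  CH2NHCH2: C–N–C with sp³ carbons and no adjacent C=O → amine (secondary).
  CH(C6H5): pendant –C6H5: benzene ring → arene.
  CH(COOCH3): pendant –COOCH3: carbonyl C bonded to C and –OCH3 → ester.
  CH(COCl): pendant –C(=O)X: carbonyl C bonded to C and halogen → acyl halide.
  CH=CH: C=C double bond → alkene.
  C≡C: C≡C triple bond → alkyne.
  CH=CH2: C=C double bond → alkene.
Alkene appears at: CH=CH, CH=CH2 → 2.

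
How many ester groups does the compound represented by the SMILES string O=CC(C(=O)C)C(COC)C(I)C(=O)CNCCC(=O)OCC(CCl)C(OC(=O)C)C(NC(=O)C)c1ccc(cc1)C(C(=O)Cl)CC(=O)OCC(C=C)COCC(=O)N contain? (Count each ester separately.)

3

terminal –CHO: carbonyl C bonded to H and C → aldehyde.
pendant –COCH3: carbonyl C bonded to two carbons → ketone.
pendant –CH2OCH3: C–O–C linkage → ether.
halogen on an sp³ carbon → alkyl halide.
–C(=O)– with carbon on both sides → ketone.
C–N–C with sp³ carbons and no adjacent C=O → amine (secondary).
–C(=O)–O–C with C on the carbonyl side → ester.
pendant –CH2X: halogen on sp³ carbon → alkyl halide.
pendant –OC(=O)CH3: an acyloxy group → ester.
pendant –NHC(=O)CH3: N bonded to a carbonyl → amide (not amine).
para-disubstituted benzene ring → arene.
pendant –C(=O)X: carbonyl C bonded to C and halogen → acyl halide.
–C(=O)–O–C with C on the carbonyl side → ester.
pendant –CH=CH2: C=C double bond → alkene.
C–O–C with sp³ carbons on both sides and no adjacent C=O → ether.
–C(=O)NH2: carbonyl C bonded to C and to N → amide (the N is not a separate amine).
Ester appears at: CH2COOCH2, CH(OCOCH3), CH2COOCH2 → 3.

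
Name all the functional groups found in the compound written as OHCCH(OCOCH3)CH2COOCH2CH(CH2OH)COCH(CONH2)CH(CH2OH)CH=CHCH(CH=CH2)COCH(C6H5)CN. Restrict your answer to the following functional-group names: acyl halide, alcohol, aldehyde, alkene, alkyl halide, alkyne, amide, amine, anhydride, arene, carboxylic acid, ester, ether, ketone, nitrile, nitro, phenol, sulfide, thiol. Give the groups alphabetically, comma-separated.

alcohol, aldehyde, alkene, amide, arene, ester, ketone, nitrile

Reading the structure from left to right:
  OHC: terminal –CHO: carbonyl C bonded to H and C → aldehyde.
  CH(OCOCH3): pendant –OC(=O)CH3: an acyloxy group → ester.
  CH2COOCH2: –C(=O)–O–C with C on the carbonyl side → ester.
  CH(CH2OH): pendant –CH2OH on an sp³ backbone C → alcohol.
  CO: –C(=O)– with carbon on both sides → ketone.
  CH(CONH2): pendant –CONH2: carbonyl C bonded to C and N → amide.
  CH(CH2OH): pendant –CH2OH on an sp³ backbone C → alcohol.
  CH=CH: C=C double bond → alkene.
  CH(CH=CH2): pendant –CH=CH2: C=C double bond → alkene.
  CO: –C(=O)– with carbon on both sides → ketone.
  CH(C6H5): pendant –C6H5: benzene ring → arene.
  CN: –C≡N: carbon triple-bonded to nitrogen → nitrile.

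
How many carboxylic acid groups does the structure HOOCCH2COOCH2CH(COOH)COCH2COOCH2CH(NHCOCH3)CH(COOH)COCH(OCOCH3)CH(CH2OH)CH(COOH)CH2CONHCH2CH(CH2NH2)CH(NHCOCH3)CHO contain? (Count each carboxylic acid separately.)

Reading the structure from left to right:
  HOOC: –COOH: carbonyl C bonded to –OH and C → carboxylic acid (the –OH is not a separate alcohol).
  CH2COOCH2: –C(=O)–O–C with C on the carbonyl side → ester.
  CH(COOH): pendant –COOH: carbonyl C bonded to C and –OH → carboxylic acid.
  CO: –C(=O)– with carbon on both sides → ketone.
  CH2COOCH2: –C(=O)–O–C with C on the carbonyl side → ester.
  CH(NHCOCH3): pendant –NHC(=O)CH3: N bonded to a carbonyl → amide (not amine).
  CH(COOH): pendant –COOH: carbonyl C bonded to C and –OH → carboxylic acid.
  CO: –C(=O)– with carbon on both sides → ketone.
  CH(OCOCH3): pendant –OC(=O)CH3: an acyloxy group → ester.
  CH(CH2OH): pendant –CH2OH on an sp³ backbone C → alcohol.
  CH(COOH): pendant –COOH: carbonyl C bonded to C and –OH → carboxylic acid.
  CH2CONHCH2: –C(=O)–N– linkage → amide (the N is not an amine).
  CH(CH2NH2): pendant –CH2NH2: N on sp³ C, no adjacent C=O → amine.
  CH(NHCOCH3): pendant –NHC(=O)CH3: N bonded to a carbonyl → amide (not amine).
  CHO: terminal –CHO: carbonyl C bonded to H and C → aldehyde.
Carboxylic acid appears at: HOOC, CH(COOH), CH(COOH), CH(COOH) → 4.

4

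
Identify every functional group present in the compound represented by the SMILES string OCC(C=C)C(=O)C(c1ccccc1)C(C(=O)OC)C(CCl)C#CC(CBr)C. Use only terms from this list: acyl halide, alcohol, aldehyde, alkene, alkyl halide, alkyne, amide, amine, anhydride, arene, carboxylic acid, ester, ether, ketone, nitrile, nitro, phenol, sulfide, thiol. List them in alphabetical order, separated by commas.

Reading the structure from left to right:
  HOCH2: HO– on an sp³ carbon → alcohol.
  CH(CH=CH2): pendant –CH=CH2: C=C double bond → alkene.
  CO: –C(=O)– with carbon on both sides → ketone.
  CH(C6H5): pendant –C6H5: benzene ring → arene.
  CH(COOCH3): pendant –COOCH3: carbonyl C bonded to C and –OCH3 → ester.
  CH(CH2Cl): pendant –CH2X: halogen on sp³ carbon → alkyl halide.
  C≡C: C≡C triple bond → alkyne.
  CH(CH2Br): pendant –CH2X: halogen on sp³ carbon → alkyl halide.

alcohol, alkene, alkyl halide, alkyne, arene, ester, ketone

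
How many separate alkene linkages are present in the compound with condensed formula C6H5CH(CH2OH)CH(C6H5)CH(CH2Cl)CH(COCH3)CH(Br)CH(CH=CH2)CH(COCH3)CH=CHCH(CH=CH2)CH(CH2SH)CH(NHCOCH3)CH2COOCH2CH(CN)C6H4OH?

C6H5– phenyl ring → arene.
pendant –CH2OH on an sp³ backbone C → alcohol.
pendant –C6H5: benzene ring → arene.
pendant –CH2X: halogen on sp³ carbon → alkyl halide.
pendant –COCH3: carbonyl C bonded to two carbons → ketone.
halogen on an sp³ carbon → alkyl halide.
pendant –CH=CH2: C=C double bond → alkene.
pendant –COCH3: carbonyl C bonded to two carbons → ketone.
C=C double bond → alkene.
pendant –CH=CH2: C=C double bond → alkene.
pendant –CH2SH → thiol.
pendant –NHC(=O)CH3: N bonded to a carbonyl → amide (not amine).
–C(=O)–O–C with C on the carbonyl side → ester.
pendant –C≡N: nitrile.
–OH attached directly to an aromatic ring → phenol (not alcohol); the ring itself is an arene.
Alkene appears at: CH(CH=CH2), CH=CH, CH(CH=CH2) → 3.

3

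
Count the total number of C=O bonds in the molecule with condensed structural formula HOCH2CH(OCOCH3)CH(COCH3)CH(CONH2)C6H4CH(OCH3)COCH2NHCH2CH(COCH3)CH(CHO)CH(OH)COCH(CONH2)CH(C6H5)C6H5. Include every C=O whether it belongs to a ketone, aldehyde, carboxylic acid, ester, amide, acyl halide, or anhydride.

CH(OCOCH3): ester, 1 C=O (running total 1).
CH(COCH3): ketone, 1 C=O (running total 2).
CH(CONH2): amide, 1 C=O (running total 3).
CO: ketone, 1 C=O (running total 4).
CH(COCH3): ketone, 1 C=O (running total 5).
CH(CHO): aldehyde, 1 C=O (running total 6).
CO: ketone, 1 C=O (running total 7).
CH(CONH2): amide, 1 C=O (running total 8).

8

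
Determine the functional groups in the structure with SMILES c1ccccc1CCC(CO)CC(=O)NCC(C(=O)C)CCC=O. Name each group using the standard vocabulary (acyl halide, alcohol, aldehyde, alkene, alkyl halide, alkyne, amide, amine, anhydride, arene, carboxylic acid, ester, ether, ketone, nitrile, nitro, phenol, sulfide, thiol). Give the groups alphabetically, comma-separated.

C6H5– phenyl ring → arene.
pendant –CH2OH on an sp³ backbone C → alcohol.
–C(=O)–N– linkage → amide (the N is not an amine).
pendant –COCH3: carbonyl C bonded to two carbons → ketone.
terminal –CHO: carbonyl C bonded to H and C → aldehyde.

alcohol, aldehyde, amide, arene, ketone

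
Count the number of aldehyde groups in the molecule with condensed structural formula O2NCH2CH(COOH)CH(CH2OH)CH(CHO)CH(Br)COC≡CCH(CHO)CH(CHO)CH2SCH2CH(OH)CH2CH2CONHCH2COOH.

3

Taking each segment in turn:
  O2NCH2: –NO2 on carbon → nitro group.
  CH(COOH): pendant –COOH: carbonyl C bonded to C and –OH → carboxylic acid.
  CH(CH2OH): pendant –CH2OH on an sp³ backbone C → alcohol.
  CH(CHO): pendant –CHO: carbonyl C bonded to C and H → aldehyde.
  CH(Br): halogen on an sp³ carbon → alkyl halide.
  CO: –C(=O)– with carbon on both sides → ketone.
  C≡C: C≡C triple bond → alkyne.
  CH(CHO): pendant –CHO: carbonyl C bonded to C and H → aldehyde.
  CH(CHO): pendant –CHO: carbonyl C bonded to C and H → aldehyde.
  CH2SCH2: C–S–C linkage → sulfide (thioether).
  CH(OH): –OH on an sp³ carbon → alcohol (secondary).
  CH2CONHCH2: –C(=O)–N– linkage → amide (the N is not an amine).
  COOH: –COOH: carbonyl C bonded to –OH and C → carboxylic acid (the –OH is not a separate alcohol).
Aldehyde appears at: CH(CHO), CH(CHO), CH(CHO) → 3.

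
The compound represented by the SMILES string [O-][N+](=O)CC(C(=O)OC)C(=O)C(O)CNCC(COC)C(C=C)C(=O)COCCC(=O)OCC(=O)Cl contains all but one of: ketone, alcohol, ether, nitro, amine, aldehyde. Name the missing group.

aldehyde

alcohol: present (CH(OH) — –OH on an sp³ carbon → alcohol (secondary)).
amine: present (CH2NHCH2 — C–N–C with sp³ carbons and no adjacent C=O → amine (secondary)).
ketone: present (CO — –C(=O)– with carbon on both sides → ketone).
ether: present (CH(CH2OCH3) — pendant –CH2OCH3: C–O–C linkage → ether).
nitro: present (O2NCH2 — –NO2 on carbon → nitro group).
aldehyde: absent. In CO, the carbonyl carbon is bonded to two carbons, so it is a ketone, not an aldehyde.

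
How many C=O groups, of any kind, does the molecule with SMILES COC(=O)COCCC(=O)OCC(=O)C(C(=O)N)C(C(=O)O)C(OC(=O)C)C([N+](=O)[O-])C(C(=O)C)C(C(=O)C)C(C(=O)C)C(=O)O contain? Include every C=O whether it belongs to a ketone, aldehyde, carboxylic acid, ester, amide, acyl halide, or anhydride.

CH3OOC: ester, 1 C=O (running total 1).
CH2COOCH2: ester, 1 C=O (running total 2).
CO: ketone, 1 C=O (running total 3).
CH(CONH2): amide, 1 C=O (running total 4).
CH(COOH): carboxylic acid, 1 C=O (running total 5).
CH(OCOCH3): ester, 1 C=O (running total 6).
CH(COCH3): ketone, 1 C=O (running total 7).
CH(COCH3): ketone, 1 C=O (running total 8).
CH(COCH3): ketone, 1 C=O (running total 9).
COOH: carboxylic acid, 1 C=O (running total 10).

10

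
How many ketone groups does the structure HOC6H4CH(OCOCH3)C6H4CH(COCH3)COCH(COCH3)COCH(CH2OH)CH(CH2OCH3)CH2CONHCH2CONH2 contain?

–OH attached directly to an aromatic ring → phenol (not alcohol); the ring itself is an arene.
pendant –OC(=O)CH3: an acyloxy group → ester.
para-disubstituted benzene ring → arene.
pendant –COCH3: carbonyl C bonded to two carbons → ketone.
–C(=O)– with carbon on both sides → ketone.
pendant –COCH3: carbonyl C bonded to two carbons → ketone.
–C(=O)– with carbon on both sides → ketone.
pendant –CH2OH on an sp³ backbone C → alcohol.
pendant –CH2OCH3: C–O–C linkage → ether.
–C(=O)–N– linkage → amide (the N is not an amine).
–C(=O)NH2: carbonyl C bonded to C and to N → amide (the N is not a separate amine).
Ketone appears at: CH(COCH3), CO, CH(COCH3), CO → 4.

4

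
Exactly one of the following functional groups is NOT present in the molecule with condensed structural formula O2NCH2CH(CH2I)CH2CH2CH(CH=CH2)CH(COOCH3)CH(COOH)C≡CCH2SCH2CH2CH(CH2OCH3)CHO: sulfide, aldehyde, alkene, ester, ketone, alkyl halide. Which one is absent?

alkene: present (CH(CH=CH2) — pendant –CH=CH2: C=C double bond → alkene).
ester: present (CH(COOCH3) — pendant –COOCH3: carbonyl C bonded to C and –OCH3 → ester).
alkyl halide: present (CH(CH2I) — pendant –CH2X: halogen on sp³ carbon → alkyl halide).
aldehyde: present (CHO — terminal –CHO: carbonyl C bonded to H and C → aldehyde).
sulfide: present (CH2SCH2 — C–S–C linkage → sulfide (thioether)).
ketone: absent. In CH(COOCH3), the C=O is bonded to an –O–C group, which defines an ester, not a ketone. In CH(COOH), the C=O bears an –OH, making it a carboxylic acid rather than a ketone. In CHO, the carbonyl carbon carries an H, so it is an aldehyde, not a ketone.

ketone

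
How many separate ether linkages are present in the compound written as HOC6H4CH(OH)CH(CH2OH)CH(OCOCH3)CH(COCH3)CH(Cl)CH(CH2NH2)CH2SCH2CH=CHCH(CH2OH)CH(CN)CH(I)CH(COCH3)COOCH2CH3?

Taking each segment in turn:
  HOC6H4: –OH attached directly to an aromatic ring → phenol (not alcohol); the ring itself is an arene.
  CH(OH): –OH on an sp³ carbon → alcohol (secondary).
  CH(CH2OH): pendant –CH2OH on an sp³ backbone C → alcohol.
  CH(OCOCH3): pendant –OC(=O)CH3: an acyloxy group → ester.
  CH(COCH3): pendant –COCH3: carbonyl C bonded to two carbons → ketone.
  CH(Cl): halogen on an sp³ carbon → alkyl halide.
  CH(CH2NH2): pendant –CH2NH2: N on sp³ C, no adjacent C=O → amine.
  CH2SCH2: C–S–C linkage → sulfide (thioether).
  CH=CH: C=C double bond → alkene.
  CH(CH2OH): pendant –CH2OH on an sp³ backbone C → alcohol.
  CH(CN): pendant –C≡N: nitrile.
  CH(I): halogen on an sp³ carbon → alkyl halide.
  CH(COCH3): pendant –COCH3: carbonyl C bonded to two carbons → ketone.
  COOCH2CH3: –C(=O)OCH2CH3: carbonyl C bonded to C and to –OEt → ester.
No segment is a ether: HOC6H4 is arene/phenol, not ether; CH(OH) is alcohol, not ether; CH(CH2OH) is alcohol, not ether. → 0.

0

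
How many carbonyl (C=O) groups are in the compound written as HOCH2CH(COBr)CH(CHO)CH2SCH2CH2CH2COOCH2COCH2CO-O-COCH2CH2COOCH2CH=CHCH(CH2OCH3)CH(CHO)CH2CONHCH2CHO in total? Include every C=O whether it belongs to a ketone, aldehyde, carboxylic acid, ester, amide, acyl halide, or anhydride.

10

CH(COBr): acyl halide, 1 C=O (running total 1).
CH(CHO): aldehyde, 1 C=O (running total 2).
CH2COOCH2: ester, 1 C=O (running total 3).
CO: ketone, 1 C=O (running total 4).
CH2CO-O-COCH2: anhydride, 2 C=O (running total 6).
CH2COOCH2: ester, 1 C=O (running total 7).
CH(CHO): aldehyde, 1 C=O (running total 8).
CH2CONHCH2: amide, 1 C=O (running total 9).
CHO: aldehyde, 1 C=O (running total 10).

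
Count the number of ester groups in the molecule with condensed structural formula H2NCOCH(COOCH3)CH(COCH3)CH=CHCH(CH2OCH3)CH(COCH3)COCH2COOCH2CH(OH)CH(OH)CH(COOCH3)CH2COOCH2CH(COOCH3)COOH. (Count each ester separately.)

–C(=O)NH2: carbonyl C bonded to C and to N → amide (the N is not a separate amine).
pendant –COOCH3: carbonyl C bonded to C and –OCH3 → ester.
pendant –COCH3: carbonyl C bonded to two carbons → ketone.
C=C double bond → alkene.
pendant –CH2OCH3: C–O–C linkage → ether.
pendant –COCH3: carbonyl C bonded to two carbons → ketone.
–C(=O)– with carbon on both sides → ketone.
–C(=O)–O–C with C on the carbonyl side → ester.
–OH on an sp³ carbon → alcohol (secondary).
–OH on an sp³ carbon → alcohol (secondary).
pendant –COOCH3: carbonyl C bonded to C and –OCH3 → ester.
–C(=O)–O–C with C on the carbonyl side → ester.
pendant –COOCH3: carbonyl C bonded to C and –OCH3 → ester.
–COOH: carbonyl C bonded to –OH and C → carboxylic acid (the –OH is not a separate alcohol).
Ester appears at: CH(COOCH3), CH2COOCH2, CH(COOCH3), CH2COOCH2, CH(COOCH3) → 5.

5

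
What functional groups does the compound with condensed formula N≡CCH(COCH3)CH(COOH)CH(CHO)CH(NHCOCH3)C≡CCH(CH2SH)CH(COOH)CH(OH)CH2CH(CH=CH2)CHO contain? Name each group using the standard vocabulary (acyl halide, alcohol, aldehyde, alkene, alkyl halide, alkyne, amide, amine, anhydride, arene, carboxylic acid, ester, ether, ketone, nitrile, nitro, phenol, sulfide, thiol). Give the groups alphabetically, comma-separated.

alcohol, aldehyde, alkene, alkyne, amide, carboxylic acid, ketone, nitrile, thiol

Taking each segment in turn:
  N≡C: N≡C–: carbon triple-bonded to nitrogen → nitrile.
  CH(COCH3): pendant –COCH3: carbonyl C bonded to two carbons → ketone.
  CH(COOH): pendant –COOH: carbonyl C bonded to C and –OH → carboxylic acid.
  CH(CHO): pendant –CHO: carbonyl C bonded to C and H → aldehyde.
  CH(NHCOCH3): pendant –NHC(=O)CH3: N bonded to a carbonyl → amide (not amine).
  C≡C: C≡C triple bond → alkyne.
  CH(CH2SH): pendant –CH2SH → thiol.
  CH(COOH): pendant –COOH: carbonyl C bonded to C and –OH → carboxylic acid.
  CH(OH): –OH on an sp³ carbon → alcohol (secondary).
  CH(CH=CH2): pendant –CH=CH2: C=C double bond → alkene.
  CHO: terminal –CHO: carbonyl C bonded to H and C → aldehyde.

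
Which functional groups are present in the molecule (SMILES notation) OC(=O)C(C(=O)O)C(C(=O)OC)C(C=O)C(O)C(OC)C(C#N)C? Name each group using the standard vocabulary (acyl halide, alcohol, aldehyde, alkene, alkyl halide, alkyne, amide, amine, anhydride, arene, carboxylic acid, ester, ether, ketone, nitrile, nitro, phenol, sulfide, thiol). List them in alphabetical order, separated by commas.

alcohol, aldehyde, carboxylic acid, ester, ether, nitrile

Working along the chain:
  HOOC: –COOH: carbonyl C bonded to –OH and C → carboxylic acid (the –OH is not a separate alcohol).
  CH(COOH): pendant –COOH: carbonyl C bonded to C and –OH → carboxylic acid.
  CH(COOCH3): pendant –COOCH3: carbonyl C bonded to C and –OCH3 → ester.
  CH(CHO): pendant –CHO: carbonyl C bonded to C and H → aldehyde.
  CH(OH): –OH on an sp³ carbon → alcohol (secondary).
  CH(OCH3): pendant –OCH3: C–O–C with sp³ C, no adjacent C=O → ether.
  CH(CN): pendant –C≡N: nitrile.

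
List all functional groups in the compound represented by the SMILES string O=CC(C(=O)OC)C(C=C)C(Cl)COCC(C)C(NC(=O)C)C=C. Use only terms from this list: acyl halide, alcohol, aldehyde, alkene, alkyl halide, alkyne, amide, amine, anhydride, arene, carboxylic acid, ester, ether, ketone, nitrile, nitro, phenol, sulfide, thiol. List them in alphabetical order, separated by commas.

aldehyde, alkene, alkyl halide, amide, ester, ether

terminal –CHO: carbonyl C bonded to H and C → aldehyde.
pendant –COOCH3: carbonyl C bonded to C and –OCH3 → ester.
pendant –CH=CH2: C=C double bond → alkene.
halogen on an sp³ carbon → alkyl halide.
C–O–C with sp³ carbons on both sides and no adjacent C=O → ether.
pendant –NHC(=O)CH3: N bonded to a carbonyl → amide (not amine).
C=C double bond → alkene.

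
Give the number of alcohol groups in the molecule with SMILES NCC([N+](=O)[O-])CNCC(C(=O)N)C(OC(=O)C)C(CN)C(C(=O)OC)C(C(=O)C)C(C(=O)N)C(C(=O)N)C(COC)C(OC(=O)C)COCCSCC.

0

Taking each segment in turn:
  H2NCH2: –NH2 on an sp³ carbon with no adjacent C=O → amine.
  CH(NO2): –NO2 on an sp³ carbon → nitro (the N=O is not a carbonyl).
  CH2NHCH2: C–N–C with sp³ carbons and no adjacent C=O → amine (secondary).
  CH(CONH2): pendant –CONH2: carbonyl C bonded to C and N → amide.
  CH(OCOCH3): pendant –OC(=O)CH3: an acyloxy group → ester.
  CH(CH2NH2): pendant –CH2NH2: N on sp³ C, no adjacent C=O → amine.
  CH(COOCH3): pendant –COOCH3: carbonyl C bonded to C and –OCH3 → ester.
  CH(COCH3): pendant –COCH3: carbonyl C bonded to two carbons → ketone.
  CH(CONH2): pendant –CONH2: carbonyl C bonded to C and N → amide.
  CH(CONH2): pendant –CONH2: carbonyl C bonded to C and N → amide.
  CH(CH2OCH3): pendant –CH2OCH3: C–O–C linkage → ether.
  CH(OCOCH3): pendant –OC(=O)CH3: an acyloxy group → ester.
  CH2OCH2: C–O–C with sp³ carbons on both sides and no adjacent C=O → ether.
  CH2SCH2: C–S–C linkage → sulfide (thioether).
No segment is a alcohol: CH(COCH3) is ketone, not alcohol; CH(CH2OCH3) is ether, not alcohol; CH2OCH2 is ether, not alcohol. → 0.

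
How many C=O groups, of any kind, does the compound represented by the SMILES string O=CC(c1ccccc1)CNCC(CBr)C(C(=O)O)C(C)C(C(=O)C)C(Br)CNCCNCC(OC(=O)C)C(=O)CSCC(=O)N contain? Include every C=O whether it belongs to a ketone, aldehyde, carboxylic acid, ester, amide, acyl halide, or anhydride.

6

OHC: aldehyde, 1 C=O (running total 1).
CH(COOH): carboxylic acid, 1 C=O (running total 2).
CH(COCH3): ketone, 1 C=O (running total 3).
CH(OCOCH3): ester, 1 C=O (running total 4).
CO: ketone, 1 C=O (running total 5).
CONH2: amide, 1 C=O (running total 6).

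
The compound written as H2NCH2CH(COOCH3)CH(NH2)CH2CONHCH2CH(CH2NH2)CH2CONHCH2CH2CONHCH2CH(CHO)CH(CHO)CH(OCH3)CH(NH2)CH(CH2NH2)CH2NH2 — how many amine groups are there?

Working along the chain:
  H2NCH2: –NH2 on an sp³ carbon with no adjacent C=O → amine.
  CH(COOCH3): pendant –COOCH3: carbonyl C bonded to C and –OCH3 → ester.
  CH(NH2): –NH2 on an sp³ carbon with no adjacent C=O → amine.
  CH2CONHCH2: –C(=O)–N– linkage → amide (the N is not an amine).
  CH(CH2NH2): pendant –CH2NH2: N on sp³ C, no adjacent C=O → amine.
  CH2CONHCH2: –C(=O)–N– linkage → amide (the N is not an amine).
  CH2CONHCH2: –C(=O)–N– linkage → amide (the N is not an amine).
  CH(CHO): pendant –CHO: carbonyl C bonded to C and H → aldehyde.
  CH(CHO): pendant –CHO: carbonyl C bonded to C and H → aldehyde.
  CH(OCH3): pendant –OCH3: C–O–C with sp³ C, no adjacent C=O → ether.
  CH(NH2): –NH2 on an sp³ carbon with no adjacent C=O → amine.
  CH(CH2NH2): pendant –CH2NH2: N on sp³ C, no adjacent C=O → amine.
  CH2NH2: –NH2 on an sp³ carbon with no adjacent C=O → amine.
Amine appears at: H2NCH2, CH(NH2), CH(CH2NH2), CH(NH2), CH(CH2NH2), CH2NH2 → 6.

6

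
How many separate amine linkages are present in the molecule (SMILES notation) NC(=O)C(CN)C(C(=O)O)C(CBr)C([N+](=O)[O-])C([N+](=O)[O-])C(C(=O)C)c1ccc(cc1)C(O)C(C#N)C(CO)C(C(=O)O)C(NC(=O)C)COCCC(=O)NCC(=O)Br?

–C(=O)NH2: carbonyl C bonded to C and to N → amide (the N is not a separate amine).
pendant –CH2NH2: N on sp³ C, no adjacent C=O → amine.
pendant –COOH: carbonyl C bonded to C and –OH → carboxylic acid.
pendant –CH2X: halogen on sp³ carbon → alkyl halide.
–NO2 on an sp³ carbon → nitro (the N=O is not a carbonyl).
–NO2 on an sp³ carbon → nitro (the N=O is not a carbonyl).
pendant –COCH3: carbonyl C bonded to two carbons → ketone.
para-disubstituted benzene ring → arene.
–OH on an sp³ carbon → alcohol (secondary).
pendant –C≡N: nitrile.
pendant –CH2OH on an sp³ backbone C → alcohol.
pendant –COOH: carbonyl C bonded to C and –OH → carboxylic acid.
pendant –NHC(=O)CH3: N bonded to a carbonyl → amide (not amine).
C–O–C with sp³ carbons on both sides and no adjacent C=O → ether.
–C(=O)–N– linkage → amide (the N is not an amine).
–C(=O)Br: carbonyl C bonded to C and to a halogen → acyl halide (not alkyl halide).
Amine appears at: CH(CH2NH2) → 1.

1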